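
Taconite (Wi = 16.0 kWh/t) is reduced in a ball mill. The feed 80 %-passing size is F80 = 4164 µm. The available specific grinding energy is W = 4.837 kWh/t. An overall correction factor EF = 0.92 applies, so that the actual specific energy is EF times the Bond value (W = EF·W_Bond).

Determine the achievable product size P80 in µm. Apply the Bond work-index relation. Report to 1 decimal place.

W = 10 Wi (1/√P80 − 1/√F80)  [Bond]
W_Bond = W / EF = 4.837 / 0.92 = 5.2576 kWh/t
1/√P80 = 1/√F80 + W_Bond/(10·Wi)
  = 5.2576/(10·16.0) + 1/√4164 = 0.032860 + 0.015497 = 0.048357
P80 = (1/0.048357)² = 20.6796² = 427.64 µm

P80 = 427.6 µm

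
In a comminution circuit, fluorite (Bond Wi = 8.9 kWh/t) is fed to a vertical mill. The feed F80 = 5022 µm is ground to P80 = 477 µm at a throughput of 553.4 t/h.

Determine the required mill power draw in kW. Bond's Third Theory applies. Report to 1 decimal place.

P = 1560.1 kW

W = 10 Wi / √P80 − 10 Wi / √F80
W = 10·8.9·(1/√477 − 1/√5022) = 10·8.9·(0.031676) = 2.8191 kWh/t
Power = W × throughput = 2.8191 kWh/t × 553.4 t/h = 1560.1 kW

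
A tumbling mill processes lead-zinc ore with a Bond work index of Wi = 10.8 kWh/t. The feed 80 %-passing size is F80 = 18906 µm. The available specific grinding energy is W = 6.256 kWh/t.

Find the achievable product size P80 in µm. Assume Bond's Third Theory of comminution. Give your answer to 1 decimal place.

W = 10·Wi·[P80^(−½) − F80^(−½)]
P80^(−½) = W/(10 Wi) + F80^(−½)
  = 6.2560/(10·10.8) + 1/√18906 = 0.057926 + 0.007273 = 0.065199
P80 = (1/0.065199)² = 15.3377² = 235.25 µm

P80 = 235.2 µm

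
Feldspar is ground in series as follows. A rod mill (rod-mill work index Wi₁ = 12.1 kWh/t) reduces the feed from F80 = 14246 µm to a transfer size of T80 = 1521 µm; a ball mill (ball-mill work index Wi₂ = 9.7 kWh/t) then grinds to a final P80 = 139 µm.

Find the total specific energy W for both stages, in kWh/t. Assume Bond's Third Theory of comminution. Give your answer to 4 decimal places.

Bond:  W = 10 Wi (1/√P − 1/√F)
Stage 1 (14246→1521 µm, Wi₁=12.1): W₁ = 10·12.1·(0.025641 − 0.008378) = 2.0888 kWh/t
Stage 2 (1521→139 µm, Wi₂=9.7): W₂ = 10·9.7·(0.084819 − 0.025641) = 5.7403 kWh/t
W = W₁ + W₂ = 2.0888 + 5.7403 = 7.8290 kWh/t

W = 7.8290 kWh/t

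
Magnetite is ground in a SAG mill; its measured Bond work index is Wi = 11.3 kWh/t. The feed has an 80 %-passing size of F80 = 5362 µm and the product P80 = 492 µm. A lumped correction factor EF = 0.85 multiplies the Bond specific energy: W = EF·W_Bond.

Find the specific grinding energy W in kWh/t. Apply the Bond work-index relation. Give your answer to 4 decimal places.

W_Bond = 10·Wi·(1/√P₈₀ − 1/√F₈₀)
1/√492 = 0.045083;  1/√5362 = 0.013656
W = 10·11.3·(0.045083 − 0.013656) = 3.5513 kWh/t
W_actual = 0.85 × 3.5513 = 3.0186 kWh/t

W = 3.0186 kWh/t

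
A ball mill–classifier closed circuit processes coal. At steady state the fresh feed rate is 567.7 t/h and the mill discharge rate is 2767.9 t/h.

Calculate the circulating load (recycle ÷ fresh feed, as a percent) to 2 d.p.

CL = 387.56 %

M = F + R at steady state, so:
R = M − F = 2767.9 − 567.7 = 2200.2 t/h
CL = 100·R/F = 100·2200.2/567.7 = 387.56 %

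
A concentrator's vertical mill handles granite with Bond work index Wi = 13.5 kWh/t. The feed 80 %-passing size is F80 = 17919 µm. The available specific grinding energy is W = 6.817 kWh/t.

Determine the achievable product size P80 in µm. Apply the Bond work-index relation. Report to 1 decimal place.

W = 10 Wi (1/√P80 − 1/√F80)  [Bond]
⇒ 1/√P80 = W/(10 Wi) + 1/√F80
  = 6.8170/(10·13.5) + 1/√17919 = 0.050496 + 0.007470 = 0.057967
P80 = (1/0.057967)² = 17.2513² = 297.61 µm

P80 = 297.6 µm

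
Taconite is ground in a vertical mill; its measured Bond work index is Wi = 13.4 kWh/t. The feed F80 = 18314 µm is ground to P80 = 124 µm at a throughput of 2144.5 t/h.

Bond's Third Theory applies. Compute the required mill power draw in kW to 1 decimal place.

W_Bond = 10·Wi·(1/√P₈₀ − 1/√F₈₀)
W = 10·13.4·(1/√124 − 1/√18314) = 10·13.4·(0.082413) = 11.0434 kWh/t
Power = W × throughput = 11.0434 kWh/t × 2144.5 t/h = 23682.5 kW

P = 23682.5 kW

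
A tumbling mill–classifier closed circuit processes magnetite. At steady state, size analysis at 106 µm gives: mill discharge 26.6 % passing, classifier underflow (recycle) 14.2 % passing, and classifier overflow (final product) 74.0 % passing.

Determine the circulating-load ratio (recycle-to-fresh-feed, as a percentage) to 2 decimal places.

CL = 382.26 %

Let r = R/F. Size balance at 106 µm:
Fd + Rd = Ru + Fo ⇒ R/F = (o−d)/(d−u)
r = (74.0 − 26.6)/(26.6 − 14.2) = 47.4/12.4 = 3.8226
CL = 100·r = 382.26 %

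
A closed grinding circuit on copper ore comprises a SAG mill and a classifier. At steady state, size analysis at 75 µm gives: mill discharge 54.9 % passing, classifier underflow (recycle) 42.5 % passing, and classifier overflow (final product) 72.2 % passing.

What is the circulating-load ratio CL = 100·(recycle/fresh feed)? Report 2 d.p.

Two-product formula at 75 µm:
d + r·d = r·u + o → r(d−u) = o−d
r = (72.2 − 54.9)/(54.9 − 42.5) = 17.3/12.4 = 1.3952
CL = 100·r = 139.52 %

CL = 139.52 %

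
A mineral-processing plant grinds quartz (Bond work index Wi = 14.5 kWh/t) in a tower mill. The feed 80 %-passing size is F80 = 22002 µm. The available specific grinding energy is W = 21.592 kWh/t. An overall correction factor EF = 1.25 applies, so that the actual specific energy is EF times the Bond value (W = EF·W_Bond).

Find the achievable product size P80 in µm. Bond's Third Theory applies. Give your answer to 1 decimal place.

P80 = 63.1 µm

Bond: W = 10·Wi·(1/√P80 − 1/√F80)
W_Bond = W / EF = 21.592 / 1.25 = 17.2736 kWh/t
⇒ 1/√P80 = W_Bond/(10 Wi) + 1/√F80
  = 17.2736/(10·14.5) + 1/√22002 = 0.119128 + 0.006742 = 0.125870
P80 = (1/0.125870)² = 7.9447² = 63.12 µm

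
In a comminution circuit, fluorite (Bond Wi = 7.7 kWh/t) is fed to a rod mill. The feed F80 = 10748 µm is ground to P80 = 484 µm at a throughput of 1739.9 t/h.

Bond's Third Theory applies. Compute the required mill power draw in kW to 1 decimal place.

P = 4797.4 kW

W = 10 Wi / √P80 − 10 Wi / √F80
W = 10·7.7·(1/√484 − 1/√10748) = 10·7.7·(0.035809) = 2.7573 kWh/t
Mill draw = 2.7573 × 1739.9 = 4797.4 kW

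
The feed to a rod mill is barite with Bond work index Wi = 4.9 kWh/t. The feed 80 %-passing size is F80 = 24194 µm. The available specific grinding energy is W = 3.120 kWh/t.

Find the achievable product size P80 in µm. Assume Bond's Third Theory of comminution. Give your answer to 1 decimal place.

P80 = 203.5 µm

Bond:  W = 10 Wi (1/√P − 1/√F)
1/√P80 = 1/√F80 + W/(10·Wi)
  = 3.1200/(10·4.9) + 1/√24194 = 0.063673 + 0.006429 = 0.070103
P80 = (1/0.070103)² = 14.2648² = 203.49 µm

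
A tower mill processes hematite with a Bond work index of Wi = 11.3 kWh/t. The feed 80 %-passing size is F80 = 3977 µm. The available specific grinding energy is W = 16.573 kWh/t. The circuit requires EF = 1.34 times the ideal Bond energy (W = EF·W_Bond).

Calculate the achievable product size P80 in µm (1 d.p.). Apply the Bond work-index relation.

W = 10 Wi (1/√P80 − 1/√F80)  [Bond]
W_Bond = W / EF = 16.573 / 1.34 = 12.3679 kWh/t
P80^-0.5 = F80^-0.5 + W_Bond/(10 Wi)
  = 12.3679/(10·11.3) + 1/√3977 = 0.109451 + 0.015857 = 0.125308
P80 = (1/0.125308)² = 7.9804² = 63.69 µm

P80 = 63.7 µm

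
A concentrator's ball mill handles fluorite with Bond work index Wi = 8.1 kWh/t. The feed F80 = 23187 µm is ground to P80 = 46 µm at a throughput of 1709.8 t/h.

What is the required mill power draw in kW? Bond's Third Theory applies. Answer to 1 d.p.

P = 19510.3 kW

W = 10·Wi·[P80^(−½) − F80^(−½)]
W = 10·8.1·(1/√46 − 1/√23187) = 10·8.1·(0.140875) = 11.4109 kWh/t
Power = W × throughput = 11.4109 kWh/t × 1709.8 t/h = 19510.3 kW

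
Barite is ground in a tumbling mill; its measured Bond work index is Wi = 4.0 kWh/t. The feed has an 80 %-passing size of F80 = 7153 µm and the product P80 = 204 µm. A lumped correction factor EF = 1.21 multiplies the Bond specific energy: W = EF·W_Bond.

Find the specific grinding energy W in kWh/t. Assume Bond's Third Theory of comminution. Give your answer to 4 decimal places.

W = 2.8164 kWh/t

Bond: W = 10·Wi·(1/√P80 − 1/√F80)
1/√204 = 0.070014;  1/√7153 = 0.011824
W = 10·4.0·(0.070014 − 0.011824) = 2.3276 kWh/t
Corrected W = EF·W_Bond = 1.21·2.3276 = 2.8164 kWh/t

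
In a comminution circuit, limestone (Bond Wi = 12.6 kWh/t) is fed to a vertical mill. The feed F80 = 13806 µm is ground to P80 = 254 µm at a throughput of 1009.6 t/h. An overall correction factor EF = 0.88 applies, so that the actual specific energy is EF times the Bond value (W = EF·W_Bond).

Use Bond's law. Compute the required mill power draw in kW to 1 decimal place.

W = 10·Wi·[P80^(−½) − F80^(−½)]
W = 10·12.6·(1/√254 − 1/√13806) = 10·12.6·(0.054235) = 6.8336 kWh/t
Corrected W = EF·W_Bond = 0.88·6.8336 = 6.0136 kWh/t
P_mill = W·ṁ = 6.0136·1009.6 = 6071.3 kW

P = 6071.3 kW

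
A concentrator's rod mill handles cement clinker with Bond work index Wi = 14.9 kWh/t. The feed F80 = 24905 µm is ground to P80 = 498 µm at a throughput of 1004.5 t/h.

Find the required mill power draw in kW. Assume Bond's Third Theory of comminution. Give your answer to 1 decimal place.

Bond:  W = 10 Wi (1/√P − 1/√F)
W = 10·14.9·(1/√498 − 1/√24905) = 10·14.9·(0.038474) = 5.7327 kWh/t
P = W·T = 5.7327·1004.5 = 5758.5 kW

P = 5758.5 kW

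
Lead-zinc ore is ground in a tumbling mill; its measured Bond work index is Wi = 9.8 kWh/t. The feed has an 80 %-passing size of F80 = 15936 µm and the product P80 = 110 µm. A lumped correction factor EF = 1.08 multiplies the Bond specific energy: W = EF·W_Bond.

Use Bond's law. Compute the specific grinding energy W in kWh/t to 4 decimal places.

Bond: W = 10·Wi·(1/√P80 − 1/√F80)
1/√110 = 0.095346;  1/√15936 = 0.007922
W = 10·9.8·(0.095346 − 0.007922) = 8.5676 kWh/t
W_actual = 1.08 × 8.5676 = 9.2530 kWh/t

W = 9.2530 kWh/t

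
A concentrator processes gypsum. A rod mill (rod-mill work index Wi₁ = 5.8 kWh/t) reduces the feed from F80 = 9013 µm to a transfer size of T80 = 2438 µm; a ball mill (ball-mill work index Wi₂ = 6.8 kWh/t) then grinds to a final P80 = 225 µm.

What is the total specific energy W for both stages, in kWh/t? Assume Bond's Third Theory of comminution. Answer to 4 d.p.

Bond:  W = 10 Wi (1/√P − 1/√F)
Stage 1 (9013→2438 µm, Wi₁=5.8): W₁ = 10·5.8·(0.020253 − 0.010533) = 0.5637 kWh/t
Stage 2 (2438→225 µm, Wi₂=6.8): W₂ = 10·6.8·(0.066667 − 0.020253) = 3.1561 kWh/t
W = W₁ + W₂ = 0.5637 + 3.1561 = 3.7199 kWh/t

W = 3.7199 kWh/t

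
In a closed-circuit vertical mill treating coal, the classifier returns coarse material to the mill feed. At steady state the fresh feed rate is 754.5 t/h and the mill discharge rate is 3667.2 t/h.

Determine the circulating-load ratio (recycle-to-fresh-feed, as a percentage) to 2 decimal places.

Steady state: M = F + R.
R = M − F = 3667.2 − 754.5 = 2912.7 t/h
CL = 100·R/F = 100·2912.7/754.5 = 386.04 %

CL = 386.04 %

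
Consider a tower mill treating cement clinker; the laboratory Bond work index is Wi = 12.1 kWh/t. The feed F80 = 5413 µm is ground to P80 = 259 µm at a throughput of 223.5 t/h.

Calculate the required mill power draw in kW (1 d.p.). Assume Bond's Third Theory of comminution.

W = 10 Wi (P80^-0.5 − F80^-0.5)
W = 10·12.1·(1/√259 − 1/√5413) = 10·12.1·(0.048545) = 5.8740 kWh/t
P_mill = W·ṁ = 5.8740·223.5 = 1312.8 kW

P = 1312.8 kW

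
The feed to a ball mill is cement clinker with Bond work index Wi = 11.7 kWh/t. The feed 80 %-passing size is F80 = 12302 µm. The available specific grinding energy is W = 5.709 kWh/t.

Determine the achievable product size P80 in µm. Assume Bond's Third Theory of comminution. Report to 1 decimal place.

P80 = 299.2 µm

W = 10 Wi / √P80 − 10 Wi / √F80
⇒ 1/√P80 = W/(10·Wi) + 1/√F80
  = 5.7090/(10·11.7) + 1/√12302 = 0.048795 + 0.009016 = 0.057811
P80 = (1/0.057811)² = 17.2978² = 299.21 µm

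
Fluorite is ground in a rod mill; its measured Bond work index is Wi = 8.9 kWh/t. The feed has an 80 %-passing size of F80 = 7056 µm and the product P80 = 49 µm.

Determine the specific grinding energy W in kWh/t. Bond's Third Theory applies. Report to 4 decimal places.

W = 10·Wi·[P80^(−½) − F80^(−½)]
1/√49 = 0.142857;  1/√7056 = 0.011905
W = 10·8.9·(0.142857 − 0.011905) = 11.6548 kWh/t

W = 11.6548 kWh/t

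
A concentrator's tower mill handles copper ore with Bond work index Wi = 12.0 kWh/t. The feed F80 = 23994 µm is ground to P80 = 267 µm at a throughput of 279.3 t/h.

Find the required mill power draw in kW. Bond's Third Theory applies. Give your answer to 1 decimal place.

P = 1834.8 kW

Bond: W = 10·Wi·(1/√P80 − 1/√F80)
W = 10·12.0·(1/√267 − 1/√23994) = 10·12.0·(0.054743) = 6.5692 kWh/t
Power = W × throughput = 6.5692 kWh/t × 279.3 t/h = 1834.8 kW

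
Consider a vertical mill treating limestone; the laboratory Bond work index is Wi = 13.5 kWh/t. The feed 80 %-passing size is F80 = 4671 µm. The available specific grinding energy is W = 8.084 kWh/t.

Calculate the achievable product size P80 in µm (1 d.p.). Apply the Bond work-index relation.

W = 10·Wi·(P80^(-½) − F80^(-½))
⇒ 1/√P80 = W/(10 Wi) + 1/√F80
  = 8.0840/(10·13.5) + 1/√4671 = 0.059881 + 0.014632 = 0.074513
P80 = (1/0.074513)² = 13.4204² = 180.11 µm

P80 = 180.1 µm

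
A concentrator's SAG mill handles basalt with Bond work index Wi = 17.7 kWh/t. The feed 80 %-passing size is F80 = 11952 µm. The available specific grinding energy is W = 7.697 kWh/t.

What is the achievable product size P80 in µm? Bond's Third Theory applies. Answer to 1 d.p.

P80 = 361.0 µm

W = 10 Wi / √P80 − 10 Wi / √F80
P80^-0.5 = F80^-0.5 + W/(10 Wi)
  = 7.6970/(10·17.7) + 1/√11952 = 0.043486 + 0.009147 = 0.052633
P80 = (1/0.052633)² = 18.9995² = 360.98 µm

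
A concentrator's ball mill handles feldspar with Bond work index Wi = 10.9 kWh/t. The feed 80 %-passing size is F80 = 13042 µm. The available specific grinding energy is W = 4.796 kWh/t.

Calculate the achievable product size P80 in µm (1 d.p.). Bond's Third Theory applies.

W = 10 Wi / √P80 − 10 Wi / √F80
P80^(−½) = W/(10 Wi) + F80^(−½)
  = 4.7960/(10·10.9) + 1/√13042 = 0.044000 + 0.008756 = 0.052756
P80 = (1/0.052756)² = 18.9550² = 359.29 µm

P80 = 359.3 µm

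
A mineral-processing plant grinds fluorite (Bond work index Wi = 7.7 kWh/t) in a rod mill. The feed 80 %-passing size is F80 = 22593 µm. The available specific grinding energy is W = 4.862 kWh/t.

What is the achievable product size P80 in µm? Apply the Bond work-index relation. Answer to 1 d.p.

P80 = 205.3 µm

W = 10·Wi·(P80^(-½) − F80^(-½))
⇒ 1/√P80 = W/(10 Wi) + 1/√F80
  = 4.8620/(10·7.7) + 1/√22593 = 0.063143 + 0.006653 = 0.069796
P80 = (1/0.069796)² = 14.3275² = 205.28 µm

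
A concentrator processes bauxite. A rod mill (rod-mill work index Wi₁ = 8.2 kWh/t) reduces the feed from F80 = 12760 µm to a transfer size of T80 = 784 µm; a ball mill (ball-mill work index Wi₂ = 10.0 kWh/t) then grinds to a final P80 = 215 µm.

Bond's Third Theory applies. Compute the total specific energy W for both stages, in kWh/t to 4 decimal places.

W = 10·Wi·[P80^(−½) − F80^(−½)]
Stage 1 (12760→784 µm, Wi₁=8.2): W₁ = 10·8.2·(0.035714 − 0.008853) = 2.2027 kWh/t
Stage 2 (784→215 µm, Wi₂=10.0): W₂ = 10·10.0·(0.068199 − 0.035714) = 3.2485 kWh/t
W = W₁ + W₂ = 2.2027 + 3.2485 = 5.4512 kWh/t

W = 5.4512 kWh/t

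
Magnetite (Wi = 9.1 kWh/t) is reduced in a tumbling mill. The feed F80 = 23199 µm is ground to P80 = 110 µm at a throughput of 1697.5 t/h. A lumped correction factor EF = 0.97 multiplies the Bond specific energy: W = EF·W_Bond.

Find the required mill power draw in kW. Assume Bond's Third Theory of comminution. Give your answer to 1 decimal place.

P = 13302.8 kW

W = 10 Wi (P80^-0.5 − F80^-0.5)
W = 10·9.1·(1/√110 − 1/√23199) = 10·9.1·(0.088781) = 8.0791 kWh/t
Apply correction: 8.0791 × 0.97 = 7.8367 kWh/t
Power = W × throughput = 7.8367 kWh/t × 1697.5 t/h = 13302.8 kW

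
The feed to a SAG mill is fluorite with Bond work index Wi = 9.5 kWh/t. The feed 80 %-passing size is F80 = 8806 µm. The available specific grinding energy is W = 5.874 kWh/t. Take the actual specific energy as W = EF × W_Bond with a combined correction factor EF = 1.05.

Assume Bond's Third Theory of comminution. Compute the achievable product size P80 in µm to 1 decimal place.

P80 = 206.8 µm

W = 10·Wi·[P80^(−½) − F80^(−½)]
W_Bond = W / EF = 5.874 / 1.05 = 5.5943 kWh/t
P80^(−½) = W_Bond/(10 Wi) + F80^(−½)
  = 5.5943/(10·9.5) + 1/√8806 = 0.058887 + 0.010656 = 0.069544
P80 = (1/0.069544)² = 14.3795² = 206.77 µm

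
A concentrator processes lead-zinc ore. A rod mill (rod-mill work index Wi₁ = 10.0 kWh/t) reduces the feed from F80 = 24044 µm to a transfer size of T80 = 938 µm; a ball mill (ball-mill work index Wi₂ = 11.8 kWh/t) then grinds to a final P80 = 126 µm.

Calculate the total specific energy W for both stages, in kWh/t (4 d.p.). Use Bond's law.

W = 9.2796 kWh/t

W = 10 Wi (1/√P80 − 1/√F80)  [Bond]
Stage 1 (24044→938 µm, Wi₁=10.0): W₁ = 10·10.0·(0.032651 − 0.006449) = 2.6202 kWh/t
Stage 2 (938→126 µm, Wi₂=11.8): W₂ = 10·11.8·(0.089087 − 0.032651) = 6.6594 kWh/t
W = W₁ + W₂ = 2.6202 + 6.6594 = 9.2796 kWh/t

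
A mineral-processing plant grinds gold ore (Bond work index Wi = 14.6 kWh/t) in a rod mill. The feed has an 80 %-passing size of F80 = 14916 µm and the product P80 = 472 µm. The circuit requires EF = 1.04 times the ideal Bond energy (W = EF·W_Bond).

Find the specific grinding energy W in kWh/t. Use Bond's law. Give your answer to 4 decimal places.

W = 5.7457 kWh/t

Bond: W = 10·Wi·(1/√P80 − 1/√F80)
1/√472 = 0.046029;  1/√14916 = 0.008188
W = 10·14.6·(0.046029 − 0.008188) = 5.5248 kWh/t
Apply correction: 5.5248 × 1.04 = 5.7457 kWh/t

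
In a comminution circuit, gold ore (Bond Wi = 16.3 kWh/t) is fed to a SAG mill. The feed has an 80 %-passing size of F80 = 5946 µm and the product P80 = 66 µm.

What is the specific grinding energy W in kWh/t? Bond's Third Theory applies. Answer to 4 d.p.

W = 17.9501 kWh/t

W = 10 Wi / √P80 − 10 Wi / √F80
1/√66 = 0.123091;  1/√5946 = 0.012968
W = 10·16.3·(0.123091 − 0.012968) = 17.9501 kWh/t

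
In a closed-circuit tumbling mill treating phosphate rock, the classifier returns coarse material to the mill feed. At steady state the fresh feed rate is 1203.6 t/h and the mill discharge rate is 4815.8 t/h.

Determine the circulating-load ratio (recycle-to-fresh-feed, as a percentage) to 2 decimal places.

Mill node: discharge = fresh + recycle.
R = M − F = 4815.8 − 1203.6 = 3612.2 t/h
CL = 100·R/F = 100·3612.2/1203.6 = 300.12 %

CL = 300.12 %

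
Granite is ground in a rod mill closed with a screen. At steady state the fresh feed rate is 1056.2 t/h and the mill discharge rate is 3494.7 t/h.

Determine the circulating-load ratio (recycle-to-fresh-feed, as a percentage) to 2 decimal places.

M = F + R at steady state, so:
R = M − F = 3494.7 − 1056.2 = 2438.5 t/h
CL = 100·R/F = 100·2438.5/1056.2 = 230.87 %

CL = 230.87 %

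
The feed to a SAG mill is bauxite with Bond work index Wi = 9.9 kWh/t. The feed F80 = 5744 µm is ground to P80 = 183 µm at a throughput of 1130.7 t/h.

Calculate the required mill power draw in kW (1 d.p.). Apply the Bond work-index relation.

W = 10 Wi (1/√P80 − 1/√F80)  [Bond]
W = 10·9.9·(1/√183 − 1/√5744) = 10·9.9·(0.060728) = 6.0120 kWh/t
P_mill = W·ṁ = 6.0120·1130.7 = 6797.8 kW

P = 6797.8 kW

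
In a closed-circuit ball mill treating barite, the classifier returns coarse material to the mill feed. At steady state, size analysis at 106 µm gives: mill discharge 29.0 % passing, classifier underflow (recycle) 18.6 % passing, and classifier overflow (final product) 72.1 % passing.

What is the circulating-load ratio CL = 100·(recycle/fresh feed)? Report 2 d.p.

Balance %-passing 106 µm (r = R/F):
(1+r)·d = r·u + o ⇒ r = (o−d)/(d−u)
r = (72.1 − 29.0)/(29.0 − 18.6) = 43.1/10.4 = 4.1442
CL = 100·r = 414.42 %

CL = 414.42 %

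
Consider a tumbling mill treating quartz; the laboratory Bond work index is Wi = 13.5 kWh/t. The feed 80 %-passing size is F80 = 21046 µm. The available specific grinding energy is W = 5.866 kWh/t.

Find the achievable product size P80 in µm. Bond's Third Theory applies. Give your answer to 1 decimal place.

P80 = 394.5 µm

W = 10 Wi / √P80 − 10 Wi / √F80
1/√P80 = 1/√F80 + W/(10·Wi)
  = 5.8660/(10·13.5) + 1/√21046 = 0.043452 + 0.006893 = 0.050345
P80 = (1/0.050345)² = 19.8630² = 394.54 µm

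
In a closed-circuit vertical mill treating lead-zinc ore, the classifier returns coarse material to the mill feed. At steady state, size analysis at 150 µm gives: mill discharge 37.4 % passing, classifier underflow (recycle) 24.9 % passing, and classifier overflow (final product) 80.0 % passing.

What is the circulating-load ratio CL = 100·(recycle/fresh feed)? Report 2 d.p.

Two-product formula at 150 µm:
r = (o − d)/(d − u)
r = (80.0 − 37.4)/(37.4 − 24.9) = 42.6/12.5 = 3.4080
CL = 100·r = 340.80 %

CL = 340.80 %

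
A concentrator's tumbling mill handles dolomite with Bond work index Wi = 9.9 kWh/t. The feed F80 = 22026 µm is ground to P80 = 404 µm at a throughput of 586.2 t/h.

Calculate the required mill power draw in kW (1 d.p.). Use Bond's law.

W_Bond = 10·Wi·(1/√P₈₀ − 1/√F₈₀)
W = 10·9.9·(1/√404 − 1/√22026) = 10·9.9·(0.043014) = 4.2584 kWh/t
P = W·T = 4.2584·586.2 = 2496.3 kW

P = 2496.3 kW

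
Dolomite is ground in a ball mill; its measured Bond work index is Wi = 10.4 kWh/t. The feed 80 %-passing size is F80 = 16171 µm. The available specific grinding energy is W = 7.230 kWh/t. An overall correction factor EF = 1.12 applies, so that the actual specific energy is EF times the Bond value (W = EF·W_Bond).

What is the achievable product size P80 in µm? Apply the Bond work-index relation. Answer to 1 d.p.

Bond: W = 10·Wi·(1/√P80 − 1/√F80)
W_Bond = W / EF = 7.230 / 1.12 = 6.4554 kWh/t
⇒ 1/√P80 = W_Bond/(10 Wi) + 1/√F80
  = 6.4554/(10·10.4) + 1/√16171 = 0.062071 + 0.007864 = 0.069935
P80 = (1/0.069935)² = 14.2991² = 204.46 µm

P80 = 204.5 µm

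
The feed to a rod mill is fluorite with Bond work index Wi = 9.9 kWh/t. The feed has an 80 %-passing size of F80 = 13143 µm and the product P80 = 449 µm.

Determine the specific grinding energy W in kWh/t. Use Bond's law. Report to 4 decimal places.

W = 3.8085 kWh/t

Bond: W = 10·Wi·(1/√P80 − 1/√F80)
1/√449 = 0.047193;  1/√13143 = 0.008723
W = 10·9.9·(0.047193 − 0.008723) = 3.8085 kWh/t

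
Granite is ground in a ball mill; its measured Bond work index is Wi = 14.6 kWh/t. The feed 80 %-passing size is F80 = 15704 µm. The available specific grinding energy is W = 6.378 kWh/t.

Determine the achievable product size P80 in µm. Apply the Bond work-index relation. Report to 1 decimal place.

Bond: W = 10·Wi·(1/√P80 − 1/√F80)
⇒ 1/√P80 = W/(10 Wi) + 1/√F80
  = 6.3780/(10·14.6) + 1/√15704 = 0.043685 + 0.007980 = 0.051665
P80 = (1/0.051665)² = 19.3555² = 374.64 µm

P80 = 374.6 µm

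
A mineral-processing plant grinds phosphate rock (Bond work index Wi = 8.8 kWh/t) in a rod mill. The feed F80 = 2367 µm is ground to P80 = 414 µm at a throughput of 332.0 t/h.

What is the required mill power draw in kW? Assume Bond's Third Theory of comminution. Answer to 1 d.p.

W = 10·Wi·(P80^(-½) − F80^(-½))
W = 10·8.8·(1/√414 − 1/√2367) = 10·8.8·(0.028593) = 2.5162 kWh/t
Mill draw = 2.5162 × 332.0 = 835.4 kW

P = 835.4 kW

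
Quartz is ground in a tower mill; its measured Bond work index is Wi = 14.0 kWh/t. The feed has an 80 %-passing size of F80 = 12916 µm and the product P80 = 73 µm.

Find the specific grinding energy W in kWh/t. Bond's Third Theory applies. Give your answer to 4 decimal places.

W = 15.1539 kWh/t

Bond:  W = 10 Wi (1/√P − 1/√F)
1/√73 = 0.117041;  1/√12916 = 0.008799
W = 10·14.0·(0.117041 − 0.008799) = 15.1539 kWh/t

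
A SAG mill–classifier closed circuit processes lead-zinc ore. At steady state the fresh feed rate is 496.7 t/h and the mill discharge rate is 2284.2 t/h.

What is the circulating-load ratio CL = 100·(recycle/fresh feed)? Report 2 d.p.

Mill node: discharge = fresh + recycle.
R = M − F = 2284.2 − 496.7 = 1787.5 t/h
CL = 100·R/F = 100·1787.5/496.7 = 359.88 %

CL = 359.88 %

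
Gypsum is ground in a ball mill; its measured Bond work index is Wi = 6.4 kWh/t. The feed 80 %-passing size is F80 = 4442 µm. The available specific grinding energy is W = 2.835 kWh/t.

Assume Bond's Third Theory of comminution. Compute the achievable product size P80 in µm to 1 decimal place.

P80 = 284.4 µm

Bond:  W = 10 Wi (1/√P − 1/√F)
⇒ 1/√P80 = W/(10 Wi) + 1/√F80
  = 2.8350/(10·6.4) + 1/√4442 = 0.044297 + 0.015004 = 0.059301
P80 = (1/0.059301)² = 16.8631² = 284.36 µm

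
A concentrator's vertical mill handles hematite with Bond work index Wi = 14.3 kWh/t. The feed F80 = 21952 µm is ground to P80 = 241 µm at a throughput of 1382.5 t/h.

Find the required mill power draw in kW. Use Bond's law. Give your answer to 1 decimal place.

W = 10·Wi·(P80^(-½) − F80^(-½))
W = 10·14.3·(1/√241 − 1/√21952) = 10·14.3·(0.057666) = 8.2463 kWh/t
P = W·T = 8.2463·1382.5 = 11400.5 kW

P = 11400.5 kW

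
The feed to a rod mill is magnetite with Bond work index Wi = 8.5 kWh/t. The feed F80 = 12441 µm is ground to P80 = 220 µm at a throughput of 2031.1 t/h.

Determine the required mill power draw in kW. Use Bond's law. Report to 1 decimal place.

P = 10091.8 kW

W = 10·Wi·(P80^(-½) − F80^(-½))
W = 10·8.5·(1/√220 − 1/√12441) = 10·8.5·(0.058455) = 4.9686 kWh/t
Mill draw = 4.9686 × 2031.1 = 10091.8 kW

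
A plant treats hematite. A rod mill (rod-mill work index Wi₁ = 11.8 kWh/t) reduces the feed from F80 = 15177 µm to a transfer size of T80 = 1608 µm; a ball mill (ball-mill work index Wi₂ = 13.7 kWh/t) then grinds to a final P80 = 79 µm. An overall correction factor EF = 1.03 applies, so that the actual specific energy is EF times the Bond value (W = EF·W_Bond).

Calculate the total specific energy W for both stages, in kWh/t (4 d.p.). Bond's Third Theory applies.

W = 14.4015 kWh/t

W = 10 Wi (P80^-0.5 − F80^-0.5)
Stage 1 (15177→1608 µm, Wi₁=11.8): W₁ = 10·11.8·(0.024938 − 0.008117) = 1.9848 kWh/t
Stage 2 (1608→79 µm, Wi₂=13.7): W₂ = 10·13.7·(0.112509 − 0.024938) = 11.9972 kWh/t
W = W₁ + W₂ = 1.9848 + 11.9972 = 13.9821 kWh/t
With EF = 1.03: W = 13.9821·1.03 = 14.4015 kWh/t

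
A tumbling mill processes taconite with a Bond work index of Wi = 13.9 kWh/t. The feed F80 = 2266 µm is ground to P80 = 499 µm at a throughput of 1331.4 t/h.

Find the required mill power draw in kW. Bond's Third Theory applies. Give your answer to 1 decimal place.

P = 4396.9 kW

W = 10·Wi·[P80^(−½) − F80^(−½)]
W = 10·13.9·(1/√499 − 1/√2266) = 10·13.9·(0.023759) = 3.3025 kWh/t
P = W·T = 3.3025·1331.4 = 4396.9 kW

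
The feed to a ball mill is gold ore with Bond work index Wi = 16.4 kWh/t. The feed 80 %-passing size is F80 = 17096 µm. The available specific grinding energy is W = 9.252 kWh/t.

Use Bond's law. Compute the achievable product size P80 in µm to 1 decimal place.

W = 10 Wi / √P80 − 10 Wi / √F80
⇒ 1/√P80 = W/(10 Wi) + 1/√F80
  = 9.2520/(10·16.4) + 1/√17096 = 0.056415 + 0.007648 = 0.064063
P80 = (1/0.064063)² = 15.6097² = 243.66 µm

P80 = 243.7 µm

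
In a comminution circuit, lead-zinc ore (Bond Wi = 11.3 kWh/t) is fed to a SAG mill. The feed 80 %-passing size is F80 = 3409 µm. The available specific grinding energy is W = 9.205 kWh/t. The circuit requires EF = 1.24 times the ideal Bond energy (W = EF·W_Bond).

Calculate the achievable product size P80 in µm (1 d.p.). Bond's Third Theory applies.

W = 10·Wi·[P80^(−½) − F80^(−½)]
W_Bond = W / EF = 9.205 / 1.24 = 7.4234 kWh/t
⇒ 1/√P80 = W_Bond/(10 Wi) + 1/√F80
  = 7.4234/(10·11.3) + 1/√3409 = 0.065694 + 0.017127 = 0.082821
P80 = (1/0.082821)² = 12.0742² = 145.79 µm

P80 = 145.8 µm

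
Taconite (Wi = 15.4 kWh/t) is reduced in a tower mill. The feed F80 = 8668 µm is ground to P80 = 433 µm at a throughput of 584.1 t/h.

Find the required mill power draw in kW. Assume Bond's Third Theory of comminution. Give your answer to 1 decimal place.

P = 3356.6 kW

W = 10 Wi / √P80 − 10 Wi / √F80
W = 10·15.4·(1/√433 − 1/√8668) = 10·15.4·(0.037316) = 5.7467 kWh/t
Power = W × throughput = 5.7467 kWh/t × 584.1 t/h = 3356.6 kW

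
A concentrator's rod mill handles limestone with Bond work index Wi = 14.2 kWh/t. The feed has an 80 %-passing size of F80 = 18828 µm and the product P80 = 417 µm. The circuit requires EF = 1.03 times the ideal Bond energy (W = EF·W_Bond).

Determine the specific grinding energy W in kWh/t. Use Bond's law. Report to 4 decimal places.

Bond:  W = 10 Wi (1/√P − 1/√F)
1/√417 = 0.048970;  1/√18828 = 0.007288
W = 10·14.2·(0.048970 − 0.007288) = 5.9189 kWh/t
W_actual = 1.03 × 5.9189 = 6.0965 kWh/t

W = 6.0965 kWh/t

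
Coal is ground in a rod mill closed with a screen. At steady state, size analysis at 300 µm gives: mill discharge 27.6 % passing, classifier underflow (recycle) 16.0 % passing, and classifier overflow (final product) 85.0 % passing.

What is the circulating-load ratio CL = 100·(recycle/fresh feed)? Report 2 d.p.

CL = 494.83 %

Balance %-passing 300 µm (r = R/F):
d + r·d = r·u + o → r(d−u) = o−d
r = (85.0 − 27.6)/(27.6 − 16.0) = 57.4/11.6 = 4.9483
CL = 100·r = 494.83 %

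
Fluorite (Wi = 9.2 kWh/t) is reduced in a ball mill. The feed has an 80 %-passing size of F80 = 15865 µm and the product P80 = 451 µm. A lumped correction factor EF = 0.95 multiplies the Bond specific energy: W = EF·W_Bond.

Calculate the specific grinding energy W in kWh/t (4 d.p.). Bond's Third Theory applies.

W = 3.4216 kWh/t

W_Bond = 10·Wi·(1/√P₈₀ − 1/√F₈₀)
1/√451 = 0.047088;  1/√15865 = 0.007939
W = 10·9.2·(0.047088 − 0.007939) = 3.6017 kWh/t
Apply correction: 3.6017 × 0.95 = 3.4216 kWh/t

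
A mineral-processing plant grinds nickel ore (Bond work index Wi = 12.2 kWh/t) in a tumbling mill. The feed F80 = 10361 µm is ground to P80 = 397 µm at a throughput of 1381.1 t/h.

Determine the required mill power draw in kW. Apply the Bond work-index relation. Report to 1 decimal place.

W = 10 Wi (P80^-0.5 − F80^-0.5)
W = 10·12.2·(1/√397 − 1/√10361) = 10·12.2·(0.040364) = 4.9244 kWh/t
Power = W × throughput = 4.9244 kWh/t × 1381.1 t/h = 6801.2 kW

P = 6801.2 kW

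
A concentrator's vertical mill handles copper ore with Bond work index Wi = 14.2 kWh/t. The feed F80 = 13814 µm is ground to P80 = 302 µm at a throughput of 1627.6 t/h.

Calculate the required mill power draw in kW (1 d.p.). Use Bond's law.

P = 11333.0 kW

Bond:  W = 10 Wi (1/√P − 1/√F)
W = 10·14.2·(1/√302 − 1/√13814) = 10·14.2·(0.049035) = 6.9630 kWh/t
Mill draw = 6.9630 × 1627.6 = 11333.0 kW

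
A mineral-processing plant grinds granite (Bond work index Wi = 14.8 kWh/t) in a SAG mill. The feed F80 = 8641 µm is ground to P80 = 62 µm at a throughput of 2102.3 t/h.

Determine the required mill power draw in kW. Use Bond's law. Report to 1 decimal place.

W = 10 Wi (P80^-0.5 − F80^-0.5)
W = 10·14.8·(1/√62 − 1/√8641) = 10·14.8·(0.116242) = 17.2039 kWh/t
P = W·T = 17.2039·2102.3 = 36167.7 kW

P = 36167.7 kW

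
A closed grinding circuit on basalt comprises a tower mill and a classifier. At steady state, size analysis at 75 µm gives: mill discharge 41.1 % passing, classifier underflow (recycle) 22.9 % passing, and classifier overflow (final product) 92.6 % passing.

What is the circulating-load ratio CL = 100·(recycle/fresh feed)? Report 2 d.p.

CL = 282.97 %

Balance %-passing 75 µm (r = R/F):
(1+r)d = ru + o → r = (o−d)/(d−u)
r = (92.6 − 41.1)/(41.1 − 22.9) = 51.5/18.2 = 2.8297
CL = 100·r = 282.97 %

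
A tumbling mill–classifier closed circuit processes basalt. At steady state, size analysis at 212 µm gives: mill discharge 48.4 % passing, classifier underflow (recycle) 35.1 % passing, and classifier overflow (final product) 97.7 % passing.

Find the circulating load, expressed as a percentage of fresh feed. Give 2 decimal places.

CL = 370.68 %

Mass balance on the −212 µm fraction:
(1+r)·d = r·u + o ⇒ r = (o−d)/(d−u)
r = (97.7 − 48.4)/(48.4 − 35.1) = 49.3/13.3 = 3.7068
CL = 100·r = 370.68 %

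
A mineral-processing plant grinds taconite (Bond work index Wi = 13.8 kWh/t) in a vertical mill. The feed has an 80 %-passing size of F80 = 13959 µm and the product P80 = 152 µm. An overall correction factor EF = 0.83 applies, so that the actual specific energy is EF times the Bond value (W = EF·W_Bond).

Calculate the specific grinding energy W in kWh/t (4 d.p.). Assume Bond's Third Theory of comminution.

W = 8.3210 kWh/t

W_Bond = 10·Wi·(1/√P₈₀ − 1/√F₈₀)
1/√152 = 0.081111;  1/√13959 = 0.008464
W = 10·13.8·(0.081111 − 0.008464) = 10.0253 kWh/t
Corrected W = EF·W_Bond = 0.83·10.0253 = 8.3210 kWh/t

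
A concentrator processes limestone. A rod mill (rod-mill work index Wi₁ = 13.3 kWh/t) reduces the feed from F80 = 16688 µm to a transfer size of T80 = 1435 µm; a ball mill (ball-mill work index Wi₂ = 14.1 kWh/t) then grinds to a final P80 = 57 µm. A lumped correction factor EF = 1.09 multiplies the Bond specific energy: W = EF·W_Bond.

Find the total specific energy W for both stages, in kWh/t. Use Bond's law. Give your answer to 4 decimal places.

W = 19.0043 kWh/t

W_Bond = 10·Wi·(1/√P₈₀ − 1/√F₈₀)
Stage 1 (16688→1435 µm, Wi₁=13.3): W₁ = 10·13.3·(0.026398 − 0.007741) = 2.4814 kWh/t
Stage 2 (1435→57 µm, Wi₂=14.1): W₂ = 10·14.1·(0.132453 − 0.026398) = 14.9538 kWh/t
W = W₁ + W₂ = 2.4814 + 14.9538 = 17.4352 kWh/t
With EF = 1.09: W = 17.4352·1.09 = 19.0043 kWh/t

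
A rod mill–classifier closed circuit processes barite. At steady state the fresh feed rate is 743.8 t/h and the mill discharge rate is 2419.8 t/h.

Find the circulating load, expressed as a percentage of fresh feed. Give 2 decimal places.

CL = 225.33 %

Mill node: discharge = fresh + recycle.
R = M − F = 2419.8 − 743.8 = 1676.0 t/h
CL = 100·R/F = 100·1676.0/743.8 = 225.33 %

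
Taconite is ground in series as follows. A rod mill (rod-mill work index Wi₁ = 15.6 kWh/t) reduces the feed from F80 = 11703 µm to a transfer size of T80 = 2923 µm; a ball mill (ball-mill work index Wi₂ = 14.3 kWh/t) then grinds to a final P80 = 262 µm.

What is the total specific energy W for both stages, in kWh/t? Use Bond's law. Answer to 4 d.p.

W_Bond = 10·Wi·(1/√P₈₀ − 1/√F₈₀)
Stage 1 (11703→2923 µm, Wi₁=15.6): W₁ = 10·15.6·(0.018496 − 0.009244) = 1.4434 kWh/t
Stage 2 (2923→262 µm, Wi₂=14.3): W₂ = 10·14.3·(0.061780 − 0.018496) = 6.1896 kWh/t
W = W₁ + W₂ = 1.4434 + 6.1896 = 7.6330 kWh/t

W = 7.6330 kWh/t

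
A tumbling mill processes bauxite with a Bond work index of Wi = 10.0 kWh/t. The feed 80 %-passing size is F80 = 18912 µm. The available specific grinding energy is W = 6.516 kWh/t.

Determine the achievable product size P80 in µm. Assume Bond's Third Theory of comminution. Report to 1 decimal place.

P80 = 190.6 µm

W = 10 Wi (P80^-0.5 − F80^-0.5)
⇒ 1/√P80 = W/(10·Wi) + 1/√F80
  = 6.5160/(10·10.0) + 1/√18912 = 0.065160 + 0.007272 = 0.072432
P80 = (1/0.072432)² = 13.8061² = 190.61 µm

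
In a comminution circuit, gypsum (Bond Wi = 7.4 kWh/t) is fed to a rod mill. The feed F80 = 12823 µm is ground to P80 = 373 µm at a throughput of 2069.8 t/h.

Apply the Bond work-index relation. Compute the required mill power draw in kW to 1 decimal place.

P = 6578.0 kW

Bond:  W = 10 Wi (1/√P − 1/√F)
W = 10·7.4·(1/√373 − 1/√12823) = 10·7.4·(0.042947) = 3.1781 kWh/t
P = W·T = 3.1781·2069.8 = 6578.0 kW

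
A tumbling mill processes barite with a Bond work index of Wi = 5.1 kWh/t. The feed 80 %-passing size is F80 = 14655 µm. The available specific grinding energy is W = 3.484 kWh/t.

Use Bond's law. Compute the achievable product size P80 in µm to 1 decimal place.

W = 10·Wi·(P80^(-½) − F80^(-½))
1/√P80 = 1/√F80 + W/(10·Wi)
  = 3.4840/(10·5.1) + 1/√14655 = 0.068314 + 0.008261 = 0.076574
P80 = (1/0.076574)² = 13.0592² = 170.54 µm

P80 = 170.5 µm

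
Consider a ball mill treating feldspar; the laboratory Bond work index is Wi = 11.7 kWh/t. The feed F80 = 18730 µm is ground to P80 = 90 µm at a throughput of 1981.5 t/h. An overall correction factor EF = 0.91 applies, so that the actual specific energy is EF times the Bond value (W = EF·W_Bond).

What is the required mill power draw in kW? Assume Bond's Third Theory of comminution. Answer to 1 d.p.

W_Bond = 10·Wi·(1/√P₈₀ − 1/√F₈₀)
W = 10·11.7·(1/√90 − 1/√18730) = 10·11.7·(0.098102) = 11.4780 kWh/t
W_actual = 0.91 × 11.4780 = 10.4450 kWh/t
P_mill = W·ṁ = 10.4450·1981.5 = 20696.7 kW

P = 20696.7 kW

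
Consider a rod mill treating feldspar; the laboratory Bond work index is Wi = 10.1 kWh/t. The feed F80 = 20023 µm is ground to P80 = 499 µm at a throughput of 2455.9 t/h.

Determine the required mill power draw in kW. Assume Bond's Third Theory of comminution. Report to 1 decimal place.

P = 9351.1 kW

W = 10·Wi·(P80^(-½) − F80^(-½))
W = 10·10.1·(1/√499 − 1/√20023) = 10·10.1·(0.037699) = 3.8076 kWh/t
Power = W × throughput = 3.8076 kWh/t × 2455.9 t/h = 9351.1 kW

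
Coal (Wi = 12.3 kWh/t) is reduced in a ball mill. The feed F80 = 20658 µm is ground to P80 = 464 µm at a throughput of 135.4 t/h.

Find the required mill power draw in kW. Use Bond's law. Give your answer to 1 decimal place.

W = 10 Wi (P80^-0.5 − F80^-0.5)
W = 10·12.3·(1/√464 − 1/√20658) = 10·12.3·(0.039466) = 4.8544 kWh/t
Power = W × throughput = 4.8544 kWh/t × 135.4 t/h = 657.3 kW

P = 657.3 kW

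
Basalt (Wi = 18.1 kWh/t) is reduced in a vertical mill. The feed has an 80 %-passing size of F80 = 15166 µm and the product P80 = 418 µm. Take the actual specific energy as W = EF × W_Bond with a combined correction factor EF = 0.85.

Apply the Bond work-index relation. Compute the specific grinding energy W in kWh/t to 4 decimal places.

W = 10 Wi (P80^-0.5 − F80^-0.5)
1/√418 = 0.048912;  1/√15166 = 0.008120
W = 10·18.1·(0.048912 − 0.008120) = 7.3833 kWh/t
With EF = 0.85: W = 7.3833·0.85 = 6.2758 kWh/t

W = 6.2758 kWh/t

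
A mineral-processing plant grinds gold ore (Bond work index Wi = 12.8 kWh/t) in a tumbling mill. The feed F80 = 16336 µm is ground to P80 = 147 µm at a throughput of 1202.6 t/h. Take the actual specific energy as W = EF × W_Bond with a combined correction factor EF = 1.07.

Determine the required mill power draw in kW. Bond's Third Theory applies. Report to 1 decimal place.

W = 10 Wi (P80^-0.5 − F80^-0.5)
W = 10·12.8·(1/√147 − 1/√16336) = 10·12.8·(0.074655) = 9.5558 kWh/t
With EF = 1.07: W = 9.5558·1.07 = 10.2247 kWh/t
P_mill = W·ṁ = 10.2247·1202.6 = 12296.2 kW

P = 12296.2 kW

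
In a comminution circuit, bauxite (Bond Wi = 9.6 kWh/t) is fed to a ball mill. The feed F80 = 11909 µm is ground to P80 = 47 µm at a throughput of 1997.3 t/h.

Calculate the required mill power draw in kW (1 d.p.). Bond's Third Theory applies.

P = 26211.2 kW

W = 10 Wi (1/√P80 − 1/√F80)  [Bond]
W = 10·9.6·(1/√47 − 1/√11909) = 10·9.6·(0.136701) = 13.1233 kWh/t
Mill draw = 13.1233 × 1997.3 = 26211.2 kW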